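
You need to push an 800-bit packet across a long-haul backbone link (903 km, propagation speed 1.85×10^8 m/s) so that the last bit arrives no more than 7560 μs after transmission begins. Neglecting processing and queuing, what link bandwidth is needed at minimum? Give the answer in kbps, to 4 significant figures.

298.6 kbps

Propagation delay = 903000 / 185000000 = 4881.08 μs.
Transmission budget = 7560 − 4881.08 = 2678.92 μs.
R ≥ L / t_tx = 800 bits / 0.00267892 s = 298.6 kbps.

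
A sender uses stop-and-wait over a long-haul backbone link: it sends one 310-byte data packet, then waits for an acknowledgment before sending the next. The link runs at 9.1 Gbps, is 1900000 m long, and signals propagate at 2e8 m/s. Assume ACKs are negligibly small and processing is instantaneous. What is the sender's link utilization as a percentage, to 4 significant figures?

t_tx = L/R = 2480/9100000000 = 2.72527e-07 s.
t_prop = 1900000/200000000 = 0.0095 s; RTT = 0.019 s.
Cycle = t_tx + RTT = 0.0190003 s.
Utilization = t_tx / cycle = 2.72527e-07/0.0190003 = 0.001434 %.

0.001434 %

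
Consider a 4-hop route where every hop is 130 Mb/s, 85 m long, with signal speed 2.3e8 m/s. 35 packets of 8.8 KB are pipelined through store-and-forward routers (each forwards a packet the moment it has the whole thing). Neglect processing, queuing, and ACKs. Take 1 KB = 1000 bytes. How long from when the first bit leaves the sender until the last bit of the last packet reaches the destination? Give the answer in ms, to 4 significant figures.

20.58 ms

Per-hop transmission t_tx = L/R = 70400/130000000 = 0.541538 ms.
Per-hop propagation t_prop = 85/2.3e+08 = 0.000369565 ms.
Pipeline fill: first packet needs 4·t_tx to clear all hops; remaining 34 packets each add one t_tx.
Total = (4+35-1)·t_tx + 4·t_prop = 38·0.541538 + 4·0.000369565 = 20.58 ms.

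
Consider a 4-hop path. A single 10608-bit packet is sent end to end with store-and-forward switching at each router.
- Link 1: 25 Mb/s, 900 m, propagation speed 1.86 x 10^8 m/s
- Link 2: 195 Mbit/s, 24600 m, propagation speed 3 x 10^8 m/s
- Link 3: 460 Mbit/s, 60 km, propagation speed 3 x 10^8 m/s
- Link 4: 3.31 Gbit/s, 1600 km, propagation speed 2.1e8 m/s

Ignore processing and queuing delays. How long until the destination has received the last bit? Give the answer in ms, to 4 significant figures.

8.411 ms

Transmission delays (L/R per hop): 0.42432, 0.0544, 0.0230609, 0.00320483 ms; sum = 0.504986 ms.
Propagation delays (d/s per hop): 0.00483871, 0.082, 0.2, 7.61905 ms; sum = 7.90589 ms.
End-to-end = 8.411 ms.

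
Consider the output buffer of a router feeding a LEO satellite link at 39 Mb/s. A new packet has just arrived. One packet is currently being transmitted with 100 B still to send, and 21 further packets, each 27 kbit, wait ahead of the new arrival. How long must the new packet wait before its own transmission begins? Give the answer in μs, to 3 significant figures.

Each queued packet: L/R = 27000/39000000 = 692.308 μs.
21 queued → 14538.5 μs.
Plus remaining 800 bits of current packet: 20.5128 μs.
Queuing delay = 14600 μs.

14600 μs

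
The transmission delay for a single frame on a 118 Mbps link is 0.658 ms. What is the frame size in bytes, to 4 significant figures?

L = R × t_tx = 118000000 b/s × 0.000658 s = 77644 bits.
In bytes: 77644 / 8 = 9706 bytes.

9706 bytes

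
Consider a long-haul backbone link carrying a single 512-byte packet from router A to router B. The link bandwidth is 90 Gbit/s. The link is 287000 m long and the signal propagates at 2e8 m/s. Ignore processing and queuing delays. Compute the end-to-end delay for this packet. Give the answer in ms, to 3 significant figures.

L = 512 × 8 = 4096 bits.
Transmission delay = L/R = 4096 / 90000000000 = 4.55111e-05 ms.
Propagation delay = d/s = 287000 m / 200000000 m/s = 1.435 ms.
Total = 1.44 ms.

1.44 ms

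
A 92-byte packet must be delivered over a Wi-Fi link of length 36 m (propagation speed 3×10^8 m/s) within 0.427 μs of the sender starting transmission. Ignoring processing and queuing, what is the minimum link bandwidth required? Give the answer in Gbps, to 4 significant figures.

2.397 Gbps

L = 736 bits.
Propagation delay = 36 / 300000000 = 0.12 μs.
Transmission budget = 0.427 − 0.12 = 0.307 μs.
R ≥ L / t_tx = 736 bits / 3.07e-07 s = 2.397 Gbps.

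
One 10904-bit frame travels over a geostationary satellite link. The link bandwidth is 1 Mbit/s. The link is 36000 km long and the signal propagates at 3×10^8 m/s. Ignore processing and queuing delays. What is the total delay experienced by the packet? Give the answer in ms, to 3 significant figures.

Transmission delay = L/R = 10904 / 1000000 = 10.904 ms.
Propagation delay = d/s = 36000000 m / 300000000 m/s = 120 ms.
Total = 131 ms.

131 ms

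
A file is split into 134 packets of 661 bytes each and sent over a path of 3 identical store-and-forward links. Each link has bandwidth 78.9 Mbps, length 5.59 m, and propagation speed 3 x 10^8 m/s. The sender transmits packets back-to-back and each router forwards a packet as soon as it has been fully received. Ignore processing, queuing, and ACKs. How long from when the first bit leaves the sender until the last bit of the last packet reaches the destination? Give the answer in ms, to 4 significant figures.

9.115 ms

Per-hop transmission t_tx = L/R = 5288/78900000 = 0.0670215 ms.
Per-hop propagation t_prop = 5.59/300000000 = 1.86333e-05 ms.
Pipeline fill: first packet needs 3·t_tx to clear all hops; remaining 133 packets each add one t_tx.
Total = (3+134-1)·t_tx + 3·t_prop = 136·0.0670215 + 3·1.86333e-05 = 9.115 ms.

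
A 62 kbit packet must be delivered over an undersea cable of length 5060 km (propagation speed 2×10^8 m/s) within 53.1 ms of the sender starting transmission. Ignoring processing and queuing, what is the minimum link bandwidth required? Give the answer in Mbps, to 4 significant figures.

2.230 Mbps

Propagation delay = 5060000 / 200000000 = 25.3 ms.
Transmission budget = 53.1 − 25.3 = 27.8 ms.
R ≥ L / t_tx = 62000 bits / 0.0278 s = 2.230 Mbps.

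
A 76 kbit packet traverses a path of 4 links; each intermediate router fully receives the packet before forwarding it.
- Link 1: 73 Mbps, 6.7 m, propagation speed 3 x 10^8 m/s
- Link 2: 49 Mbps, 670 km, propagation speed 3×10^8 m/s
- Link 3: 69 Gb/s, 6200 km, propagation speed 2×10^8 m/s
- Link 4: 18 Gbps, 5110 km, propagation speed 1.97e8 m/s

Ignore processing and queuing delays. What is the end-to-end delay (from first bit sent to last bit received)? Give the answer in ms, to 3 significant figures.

L = 76000 bits.
Transmission delays (L/R per hop): 1.0411, 1.55102, 0.00110145, 0.00422222 ms; sum = 2.59744 ms.
Propagation delays (d/s per hop): 2.23333e-05, 2.23333, 31, 25.9391 ms; sum = 59.1724 ms.
End-to-end = 61.8 ms.

61.8 ms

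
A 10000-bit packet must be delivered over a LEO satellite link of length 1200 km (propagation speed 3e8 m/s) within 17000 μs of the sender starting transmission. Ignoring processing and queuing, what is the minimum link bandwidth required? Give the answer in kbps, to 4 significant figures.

Propagation delay = 1200000 / 300000000 = 4000 μs.
Transmission budget = 17000 − 4000 = 13000 μs.
R ≥ L / t_tx = 10000 bits / 0.013 s = 769.2 kbps.

769.2 kbps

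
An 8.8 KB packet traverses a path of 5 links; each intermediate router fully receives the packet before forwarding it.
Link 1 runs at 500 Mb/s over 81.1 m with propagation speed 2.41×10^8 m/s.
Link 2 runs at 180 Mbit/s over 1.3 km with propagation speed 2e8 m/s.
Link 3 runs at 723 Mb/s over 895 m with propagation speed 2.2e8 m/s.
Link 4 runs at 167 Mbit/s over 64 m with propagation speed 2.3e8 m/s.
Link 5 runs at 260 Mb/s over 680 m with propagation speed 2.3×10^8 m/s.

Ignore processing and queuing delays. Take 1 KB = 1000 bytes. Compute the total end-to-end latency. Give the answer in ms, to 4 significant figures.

1.336 ms

L = 70400 bits.
Transmission delays (L/R per hop): 0.1408, 0.391111, 0.0973721, 0.421557, 0.270769 ms; sum = 1.32161 ms.
Propagation delays (d/s per hop): 0.000336515, 0.0065, 0.00406818, 0.000278261, 0.00295652 ms; sum = 0.0141395 ms.
End-to-end = 1.336 ms.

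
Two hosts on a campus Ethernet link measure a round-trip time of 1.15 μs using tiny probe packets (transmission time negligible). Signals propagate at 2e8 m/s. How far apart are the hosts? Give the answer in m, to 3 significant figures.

115 m

One-way propagation = RTT/2 = 0.575 μs.
d = s × t = 200000000 × 5.75e-07 = 115 m.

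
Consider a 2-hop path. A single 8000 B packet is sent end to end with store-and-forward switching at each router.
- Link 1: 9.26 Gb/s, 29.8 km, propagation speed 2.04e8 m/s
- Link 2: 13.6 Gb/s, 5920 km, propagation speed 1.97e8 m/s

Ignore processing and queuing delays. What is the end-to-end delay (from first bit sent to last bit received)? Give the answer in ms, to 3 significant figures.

30.2 ms

L = 8000 × 8 = 64000 bits.
Transmission delays (L/R per hop): 0.00691145, 0.00470588 ms; sum = 0.0116173 ms.
Propagation delays (d/s per hop): 0.146078, 30.0508 ms; sum = 30.1968 ms.
End-to-end = 30.2 ms.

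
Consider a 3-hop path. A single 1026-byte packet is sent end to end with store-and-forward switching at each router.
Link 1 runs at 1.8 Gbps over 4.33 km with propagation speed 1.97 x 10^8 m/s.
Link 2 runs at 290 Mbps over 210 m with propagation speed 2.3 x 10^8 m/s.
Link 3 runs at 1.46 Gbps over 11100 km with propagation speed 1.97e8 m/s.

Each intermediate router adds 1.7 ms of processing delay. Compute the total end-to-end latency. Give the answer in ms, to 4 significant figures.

L = 1026 × 8 = 8208 bits.
Transmission delays (L/R per hop): 0.00456, 0.0283034, 0.00562192 ms; sum = 0.0384854 ms.
Propagation delays (d/s per hop): 0.0219797, 0.000913043, 56.3452 ms; sum = 56.3681 ms.
Processing at 2 router(s): 2 × 1.7 ms = 3.4 ms.
End-to-end = 59.81 ms.

59.81 ms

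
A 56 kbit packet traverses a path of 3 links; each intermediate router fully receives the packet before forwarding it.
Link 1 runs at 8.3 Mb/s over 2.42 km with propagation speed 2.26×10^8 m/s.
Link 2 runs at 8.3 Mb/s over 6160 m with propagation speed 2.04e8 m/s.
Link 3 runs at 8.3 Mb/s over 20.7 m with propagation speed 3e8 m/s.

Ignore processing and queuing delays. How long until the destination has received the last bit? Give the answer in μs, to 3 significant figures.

20300 μs

L = 56000 bits.
Transmission delay per hop = L/R = 56000/8.3e+06 = 6746.99 μs; 3 hops → 20241 μs.
Propagation delays (d/s per hop): 10.708, 30.1961, 0.069 μs; sum = 40.973 μs.
End-to-end = 20300 μs.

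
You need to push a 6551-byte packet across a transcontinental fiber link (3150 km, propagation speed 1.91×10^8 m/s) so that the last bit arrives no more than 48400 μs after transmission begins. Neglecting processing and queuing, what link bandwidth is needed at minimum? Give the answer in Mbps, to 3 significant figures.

L = 52408 bits.
Propagation delay = 3150000 / 191000000 = 16492.1 μs.
Transmission budget = 48400 − 16492.1 = 31907.9 μs.
R ≥ L / t_tx = 52408 bits / 0.0319079 s = 1.64 Mbps.

1.64 Mbps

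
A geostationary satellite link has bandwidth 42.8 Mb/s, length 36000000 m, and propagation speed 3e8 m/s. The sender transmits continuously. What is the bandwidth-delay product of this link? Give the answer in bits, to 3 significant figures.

5140000 bits

Propagation delay = 36000000 / 300000000 = 0.12 s.
BDP = R × t_prop = 42800000 × 0.12 = 5136000 bits.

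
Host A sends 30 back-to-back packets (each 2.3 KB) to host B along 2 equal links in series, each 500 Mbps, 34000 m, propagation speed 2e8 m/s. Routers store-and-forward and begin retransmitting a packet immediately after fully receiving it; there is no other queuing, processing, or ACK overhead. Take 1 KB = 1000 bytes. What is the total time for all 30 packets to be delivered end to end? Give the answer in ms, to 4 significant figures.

1.481 ms

Per-hop transmission t_tx = L/R = 18400/500000000 = 0.0368 ms.
Per-hop propagation t_prop = 34000/200000000 = 0.17 ms.
Pipeline fill: first packet needs 2·t_tx to clear all hops; remaining 29 packets each add one t_tx.
Total = (2+30-1)·t_tx + 2·t_prop = 31·0.0368 + 2·0.17 = 1.481 ms.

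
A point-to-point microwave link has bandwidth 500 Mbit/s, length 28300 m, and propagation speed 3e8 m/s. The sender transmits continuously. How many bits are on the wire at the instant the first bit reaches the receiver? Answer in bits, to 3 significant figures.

Propagation delay = 28300 / 300000000 = 9.43333e-05 s.
BDP = R × t_prop = 500000000 × 9.43333e-05 = 47166.7 bits.

47200 bits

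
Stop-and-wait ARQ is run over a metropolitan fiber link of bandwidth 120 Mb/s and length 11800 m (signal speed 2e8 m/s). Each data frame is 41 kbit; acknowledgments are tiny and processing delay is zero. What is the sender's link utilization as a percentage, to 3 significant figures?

t_tx = L/R = 41000/120000000 = 0.000341667 s.
t_prop = 11800/200000000 = 5.9e-05 s; RTT = 0.000118 s.
Cycle = t_tx + RTT = 0.000459667 s.
Utilization = t_tx / cycle = 0.000341667/0.000459667 = 74.3 %.

74.3 %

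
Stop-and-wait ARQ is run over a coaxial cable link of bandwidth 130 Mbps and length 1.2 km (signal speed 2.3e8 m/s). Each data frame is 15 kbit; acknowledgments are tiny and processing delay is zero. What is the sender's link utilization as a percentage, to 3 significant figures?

91.7 %

t_tx = L/R = 15000/130000000 = 0.000115385 s.
t_prop = 1200/2.3e+08 = 5.21739e-06 s; RTT = 1.04348e-05 s.
Cycle = t_tx + RTT = 0.000125819 s.
Utilization = t_tx / cycle = 0.000115385/0.000125819 = 91.7 %.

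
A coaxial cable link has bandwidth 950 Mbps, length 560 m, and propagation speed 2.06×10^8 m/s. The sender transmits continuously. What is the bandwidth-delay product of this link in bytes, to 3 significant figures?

Propagation delay = 560 / 206000000 = 2.71845e-06 s.
BDP = R × t_prop = 950000000 × 2.71845e-06 = 2582.52 bits.
In bytes: 2582.52/8 = 323 bytes.

323 bytes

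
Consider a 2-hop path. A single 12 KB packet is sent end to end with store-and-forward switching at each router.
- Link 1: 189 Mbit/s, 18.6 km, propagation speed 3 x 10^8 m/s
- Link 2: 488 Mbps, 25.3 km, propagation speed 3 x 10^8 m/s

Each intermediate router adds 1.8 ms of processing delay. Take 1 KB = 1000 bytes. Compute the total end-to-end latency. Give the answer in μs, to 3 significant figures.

L = 96000 bits.
Transmission delays (L/R per hop): 507.937, 196.721 μs; sum = 704.658 μs.
Propagation delays (d/s per hop): 62, 84.3333 μs; sum = 146.333 μs.
Processing at 1 router(s): 1 × 1.8 ms = 1800 μs.
End-to-end = 2650 μs.

2650 μs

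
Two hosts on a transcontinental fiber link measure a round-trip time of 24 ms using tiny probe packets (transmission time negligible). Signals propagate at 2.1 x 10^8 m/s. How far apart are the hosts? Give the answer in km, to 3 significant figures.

One-way propagation = RTT/2 = 12 ms.
d = s × t = 210000000 × 0.012 = 2520 km.

2520 km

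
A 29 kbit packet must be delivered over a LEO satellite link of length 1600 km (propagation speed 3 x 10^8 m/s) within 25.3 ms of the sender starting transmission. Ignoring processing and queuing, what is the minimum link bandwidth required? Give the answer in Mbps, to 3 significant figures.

1.45 Mbps

Propagation delay = 1600000 / 300000000 = 5.33333 ms.
Transmission budget = 25.3 − 5.33333 = 19.9667 ms.
R ≥ L / t_tx = 29000 bits / 0.0199667 s = 1.45 Mbps.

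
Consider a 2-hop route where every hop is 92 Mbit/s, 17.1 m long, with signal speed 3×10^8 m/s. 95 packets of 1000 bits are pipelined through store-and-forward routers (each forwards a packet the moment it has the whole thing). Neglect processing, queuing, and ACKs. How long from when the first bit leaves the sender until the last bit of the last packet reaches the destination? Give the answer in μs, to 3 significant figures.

1040 μs

Per-hop transmission t_tx = L/R = 1000/92000000 = 10.8696 μs.
Per-hop propagation t_prop = 17.1/300000000 = 0.057 μs.
Pipeline fill: first packet needs 2·t_tx to clear all hops; remaining 94 packets each add one t_tx.
Total = (2+95-1)·t_tx + 2·t_prop = 96·10.8696 + 2·0.057 = 1040 μs.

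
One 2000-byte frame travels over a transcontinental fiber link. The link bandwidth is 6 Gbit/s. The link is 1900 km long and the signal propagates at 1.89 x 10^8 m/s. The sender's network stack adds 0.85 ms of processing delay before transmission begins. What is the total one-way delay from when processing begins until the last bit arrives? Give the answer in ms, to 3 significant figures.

L = 2000 × 8 = 16000 bits.
Transmission delay = L/R = 16000 / 6000000000 = 0.00266667 ms.
Propagation delay = d/s = 1900000 m / 189000000 m/s = 10.0529 ms.
Plus processing delay 0.85 ms = 0.85 ms.
Total = 10.9 ms.

10.9 ms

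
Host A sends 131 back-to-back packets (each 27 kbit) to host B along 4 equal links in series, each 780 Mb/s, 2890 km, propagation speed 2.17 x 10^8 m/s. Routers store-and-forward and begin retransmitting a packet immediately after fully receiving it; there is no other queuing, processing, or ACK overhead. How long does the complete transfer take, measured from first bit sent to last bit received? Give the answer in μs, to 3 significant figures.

57900 μs

Per-hop transmission t_tx = L/R = 27000/780000000 = 34.6154 μs.
Per-hop propagation t_prop = 2890000/217000000 = 13318 μs.
Pipeline fill: first packet needs 4·t_tx to clear all hops; remaining 130 packets each add one t_tx.
Total = (4+131-1)·t_tx + 4·t_prop = 134·34.6154 + 4·13318 = 57900 μs.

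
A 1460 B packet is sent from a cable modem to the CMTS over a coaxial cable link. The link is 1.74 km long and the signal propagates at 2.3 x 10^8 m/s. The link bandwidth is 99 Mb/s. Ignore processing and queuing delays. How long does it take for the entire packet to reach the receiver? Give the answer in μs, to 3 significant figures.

126 μs

L = 1460 × 8 = 11680 bits.
Transmission delay = L/R = 11680 / 99000000 = 117.98 μs.
Propagation delay = d/s = 1740 m / 2.3e+08 m/s = 7.56522 μs.
Total = 126 μs.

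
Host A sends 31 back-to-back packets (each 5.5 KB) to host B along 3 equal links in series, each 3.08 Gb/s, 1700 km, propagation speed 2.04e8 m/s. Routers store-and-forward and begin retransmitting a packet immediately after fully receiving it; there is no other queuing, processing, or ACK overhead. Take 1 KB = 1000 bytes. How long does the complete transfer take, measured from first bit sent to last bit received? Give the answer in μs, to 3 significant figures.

25500 μs

Per-hop transmission t_tx = L/R = 44000/3080000000 = 14.2857 μs.
Per-hop propagation t_prop = 1700000/204000000 = 8333.33 μs.
Pipeline fill: first packet needs 3·t_tx to clear all hops; remaining 30 packets each add one t_tx.
Total = (3+31-1)·t_tx + 3·t_prop = 33·14.2857 + 3·8333.33 = 25500 μs.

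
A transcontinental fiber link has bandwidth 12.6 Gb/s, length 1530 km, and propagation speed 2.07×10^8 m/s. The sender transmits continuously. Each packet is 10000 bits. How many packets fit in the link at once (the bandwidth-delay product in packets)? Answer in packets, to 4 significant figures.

Propagation delay = 1530000 / 2.07e+08 = 0.0073913 s.
BDP = R × t_prop = 12600000000 × 0.0073913 = 93130400 bits.
In packets of 10000 bits: 9313 packets.

9313 packets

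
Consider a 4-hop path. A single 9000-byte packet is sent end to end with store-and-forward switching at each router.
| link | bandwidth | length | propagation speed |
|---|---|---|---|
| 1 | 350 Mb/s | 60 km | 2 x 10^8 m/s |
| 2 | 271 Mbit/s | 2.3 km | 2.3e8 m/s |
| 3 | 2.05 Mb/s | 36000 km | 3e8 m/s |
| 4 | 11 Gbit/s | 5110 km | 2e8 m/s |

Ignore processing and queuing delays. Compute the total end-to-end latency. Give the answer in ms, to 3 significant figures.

181 ms

L = 9000 × 8 = 72000 bits.
Transmission delays (L/R per hop): 0.205714, 0.265683, 35.122, 0.00654545 ms; sum = 35.5999 ms.
Propagation delays (d/s per hop): 0.3, 0.01, 120, 25.55 ms; sum = 145.86 ms.
End-to-end = 181 ms.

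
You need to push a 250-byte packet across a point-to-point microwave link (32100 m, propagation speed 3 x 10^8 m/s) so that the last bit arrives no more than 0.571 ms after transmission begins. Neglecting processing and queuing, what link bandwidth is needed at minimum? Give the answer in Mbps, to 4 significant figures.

4.310 Mbps

L = 2000 bits.
Propagation delay = 32100 / 300000000 = 0.107 ms.
Transmission budget = 0.571 − 0.107 = 0.464 ms.
R ≥ L / t_tx = 2000 bits / 0.000464 s = 4.310 Mbps.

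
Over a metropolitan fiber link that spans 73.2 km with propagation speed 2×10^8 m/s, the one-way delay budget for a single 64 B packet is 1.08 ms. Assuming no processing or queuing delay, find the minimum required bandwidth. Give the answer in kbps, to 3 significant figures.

717 kbps

L = 512 bits.
Propagation delay = 73200 / 200000000 = 0.366 ms.
Transmission budget = 1.08 − 0.366 = 0.714 ms.
R ≥ L / t_tx = 512 bits / 0.000714 s = 717 kbps.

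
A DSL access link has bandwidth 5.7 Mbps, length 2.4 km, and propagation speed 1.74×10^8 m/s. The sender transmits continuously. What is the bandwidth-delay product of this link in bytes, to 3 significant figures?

9.83 bytes

Propagation delay = 2400 / 174000000 = 1.37931e-05 s.
BDP = R × t_prop = 5700000 × 1.37931e-05 = 78.6207 bits.
In bytes: 78.6207/8 = 9.83 bytes.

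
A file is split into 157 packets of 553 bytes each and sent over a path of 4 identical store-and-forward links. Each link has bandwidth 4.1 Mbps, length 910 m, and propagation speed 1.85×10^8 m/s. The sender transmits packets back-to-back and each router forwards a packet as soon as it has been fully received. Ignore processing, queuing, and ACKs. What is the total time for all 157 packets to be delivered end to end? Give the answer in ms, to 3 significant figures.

Per-hop transmission t_tx = L/R = 4424/4.1e+06 = 1.07902 ms.
Per-hop propagation t_prop = 910/185000000 = 0.00491892 ms.
Pipeline fill: first packet needs 4·t_tx to clear all hops; remaining 156 packets each add one t_tx.
Total = (4+157-1)·t_tx + 4·t_prop = 160·1.07902 + 4·0.00491892 = 173 ms.

173 ms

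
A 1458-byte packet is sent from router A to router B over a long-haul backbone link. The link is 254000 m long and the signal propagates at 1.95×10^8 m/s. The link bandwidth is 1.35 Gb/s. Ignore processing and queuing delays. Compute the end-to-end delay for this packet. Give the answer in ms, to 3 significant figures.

L = 1458 × 8 = 11664 bits.
Transmission delay = L/R = 11664 / 1350000000 = 0.00864 ms.
Propagation delay = d/s = 254000 m / 195000000 m/s = 1.30256 ms.
Total = 1.31 ms.

1.31 ms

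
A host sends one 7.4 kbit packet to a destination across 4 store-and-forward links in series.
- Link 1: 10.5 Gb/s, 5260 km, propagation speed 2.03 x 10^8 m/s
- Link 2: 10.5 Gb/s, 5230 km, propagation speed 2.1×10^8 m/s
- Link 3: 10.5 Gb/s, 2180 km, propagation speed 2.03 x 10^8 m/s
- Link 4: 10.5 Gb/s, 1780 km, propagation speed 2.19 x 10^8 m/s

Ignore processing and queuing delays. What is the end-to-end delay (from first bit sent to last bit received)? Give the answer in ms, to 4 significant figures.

69.69 ms

L = 7400 bits.
Transmission delay per hop = L/R = 7400/10500000000 = 0.000704762 ms; 4 hops → 0.00281905 ms.
Propagation delays (d/s per hop): 25.9113, 24.9048, 10.7389, 8.12785 ms; sum = 69.6829 ms.
End-to-end = 69.69 ms.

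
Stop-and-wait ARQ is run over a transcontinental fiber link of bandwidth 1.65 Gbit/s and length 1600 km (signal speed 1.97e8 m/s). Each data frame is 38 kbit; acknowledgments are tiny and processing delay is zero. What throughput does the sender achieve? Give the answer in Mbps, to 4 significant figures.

2.336 Mbps

t_tx = L/R = 38000/1650000000 = 2.30303e-05 s.
t_prop = 1600000/197000000 = 0.00812183 s; RTT = 0.0162437 s.
Cycle = t_tx + RTT = 0.0162667 s.
Throughput = L / cycle = 38000 / 0.0162667 = 2.336 Mbps.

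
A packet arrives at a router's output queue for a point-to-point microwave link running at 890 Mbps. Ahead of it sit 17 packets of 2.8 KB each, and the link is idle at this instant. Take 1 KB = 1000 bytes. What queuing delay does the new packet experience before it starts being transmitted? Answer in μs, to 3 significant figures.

428 μs

Each queued packet: L/R = 22400/890000000 = 25.1685 μs.
17 queued → 427.865 μs.
Queuing delay = 428 μs.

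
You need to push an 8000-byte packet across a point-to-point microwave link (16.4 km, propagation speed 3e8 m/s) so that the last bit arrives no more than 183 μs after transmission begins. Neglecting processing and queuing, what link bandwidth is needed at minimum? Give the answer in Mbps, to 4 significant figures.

498.7 Mbps

L = 64000 bits.
Propagation delay = 16400 / 300000000 = 54.6667 μs.
Transmission budget = 183 − 54.6667 = 128.333 μs.
R ≥ L / t_tx = 64000 bits / 0.000128333 s = 498.7 Mbps.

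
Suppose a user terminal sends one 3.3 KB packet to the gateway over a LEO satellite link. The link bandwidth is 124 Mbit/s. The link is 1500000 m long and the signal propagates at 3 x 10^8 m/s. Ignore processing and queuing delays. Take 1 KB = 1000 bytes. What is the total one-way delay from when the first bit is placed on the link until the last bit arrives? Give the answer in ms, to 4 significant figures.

L = 26400 bits.
Transmission delay = L/R = 26400 / 124000000 = 0.212903 ms.
Propagation delay = d/s = 1500000 m / 300000000 m/s = 5 ms.
Total = 5.213 ms.

5.213 ms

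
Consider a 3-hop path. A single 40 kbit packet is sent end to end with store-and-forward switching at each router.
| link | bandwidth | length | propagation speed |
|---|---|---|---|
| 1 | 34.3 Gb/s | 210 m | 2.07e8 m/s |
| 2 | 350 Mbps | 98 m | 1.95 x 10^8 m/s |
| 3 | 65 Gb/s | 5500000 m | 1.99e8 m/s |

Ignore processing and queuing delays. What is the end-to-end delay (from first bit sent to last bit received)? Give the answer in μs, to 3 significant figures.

27800 μs

L = 40000 bits.
Transmission delays (L/R per hop): 1.16618, 114.286, 0.615385 μs; sum = 116.067 μs.
Propagation delays (d/s per hop): 1.01449, 0.502564, 27638.2 μs; sum = 27639.7 μs.
End-to-end = 27800 μs.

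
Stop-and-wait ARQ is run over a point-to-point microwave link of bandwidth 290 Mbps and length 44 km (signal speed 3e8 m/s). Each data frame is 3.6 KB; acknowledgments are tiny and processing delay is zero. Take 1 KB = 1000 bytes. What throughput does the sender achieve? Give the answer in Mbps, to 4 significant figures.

t_tx = L/R = 28800/290000000 = 9.93103e-05 s.
t_prop = 44000/300000000 = 0.000146667 s; RTT = 0.000293333 s.
Cycle = t_tx + RTT = 0.000392644 s.
Throughput = L / cycle = 28800 / 0.000392644 = 73.35 Mbps.

73.35 Mbps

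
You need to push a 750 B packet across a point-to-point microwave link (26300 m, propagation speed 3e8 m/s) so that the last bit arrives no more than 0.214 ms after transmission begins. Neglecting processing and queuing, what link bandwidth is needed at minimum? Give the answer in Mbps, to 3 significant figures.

47.5 Mbps

L = 6000 bits.
Propagation delay = 26300 / 300000000 = 0.0876667 ms.
Transmission budget = 0.214 − 0.0876667 = 0.126333 ms.
R ≥ L / t_tx = 6000 bits / 0.000126333 s = 47.5 Mbps.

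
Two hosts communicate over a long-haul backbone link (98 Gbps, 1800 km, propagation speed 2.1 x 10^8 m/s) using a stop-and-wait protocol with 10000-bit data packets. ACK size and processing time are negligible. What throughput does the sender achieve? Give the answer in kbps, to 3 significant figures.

583 kbps

t_tx = L/R = 10000/98000000000 = 1.02041e-07 s.
t_prop = 1800000/210000000 = 0.00857143 s; RTT = 0.0171429 s.
Cycle = t_tx + RTT = 0.017143 s.
Throughput = L / cycle = 10000 / 0.017143 = 583 kbps.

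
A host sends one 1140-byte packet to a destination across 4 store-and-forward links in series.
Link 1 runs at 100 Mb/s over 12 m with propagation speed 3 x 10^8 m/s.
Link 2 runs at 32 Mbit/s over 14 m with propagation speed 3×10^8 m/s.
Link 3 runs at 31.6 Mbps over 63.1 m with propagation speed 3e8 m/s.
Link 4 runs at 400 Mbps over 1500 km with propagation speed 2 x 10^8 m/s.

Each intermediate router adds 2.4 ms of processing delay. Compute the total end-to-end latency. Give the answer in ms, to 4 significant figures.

15.39 ms

L = 1140 × 8 = 9120 bits.
Transmission delays (L/R per hop): 0.0912, 0.285, 0.288608, 0.0228 ms; sum = 0.687608 ms.
Propagation delays (d/s per hop): 4e-05, 4.66667e-05, 0.000210333, 7.5 ms; sum = 7.5003 ms.
Processing at 3 router(s): 3 × 2.4 ms = 7.2 ms.
End-to-end = 15.39 ms.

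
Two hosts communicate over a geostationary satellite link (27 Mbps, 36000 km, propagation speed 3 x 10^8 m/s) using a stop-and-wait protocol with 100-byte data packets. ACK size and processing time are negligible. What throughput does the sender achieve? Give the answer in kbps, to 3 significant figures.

3.33 kbps

t_tx = L/R = 800/27000000 = 2.96296e-05 s.
t_prop = 36000000/300000000 = 0.12 s; RTT = 0.24 s.
Cycle = t_tx + RTT = 0.24003 s.
Throughput = L / cycle = 800 / 0.24003 = 3.33 kbps.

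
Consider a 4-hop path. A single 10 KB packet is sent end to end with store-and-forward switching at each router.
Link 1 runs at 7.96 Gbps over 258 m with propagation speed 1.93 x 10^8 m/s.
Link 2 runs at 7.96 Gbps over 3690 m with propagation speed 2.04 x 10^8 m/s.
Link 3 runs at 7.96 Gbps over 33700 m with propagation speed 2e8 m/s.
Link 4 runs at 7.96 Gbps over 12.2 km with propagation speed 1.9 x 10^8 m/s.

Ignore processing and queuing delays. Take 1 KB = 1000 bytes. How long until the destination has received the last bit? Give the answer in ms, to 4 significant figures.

0.2923 ms

L = 80000 bits.
Transmission delay per hop = L/R = 80000/7960000000 = 0.0100503 ms; 4 hops → 0.040201 ms.
Propagation delays (d/s per hop): 0.00133679, 0.0180882, 0.1685, 0.0642105 ms; sum = 0.252136 ms.
End-to-end = 0.2923 ms.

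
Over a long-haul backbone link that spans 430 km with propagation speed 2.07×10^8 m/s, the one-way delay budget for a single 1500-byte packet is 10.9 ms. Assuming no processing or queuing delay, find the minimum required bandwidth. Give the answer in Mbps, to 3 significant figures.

1.36 Mbps

L = 12000 bits.
Propagation delay = 430000 / 2.07e+08 = 2.07729 ms.
Transmission budget = 10.9 − 2.07729 = 8.82271 ms.
R ≥ L / t_tx = 12000 bits / 0.00882271 s = 1.36 Mbps.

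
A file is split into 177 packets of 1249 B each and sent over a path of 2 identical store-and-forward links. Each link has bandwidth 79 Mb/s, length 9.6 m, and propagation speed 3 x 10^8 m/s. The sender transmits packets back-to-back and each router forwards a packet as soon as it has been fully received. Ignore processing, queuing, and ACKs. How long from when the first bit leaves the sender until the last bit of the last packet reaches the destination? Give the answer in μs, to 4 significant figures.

22510 μs

Per-hop transmission t_tx = L/R = 9992/79000000 = 126.481 μs.
Per-hop propagation t_prop = 9.6/300000000 = 0.032 μs.
Pipeline fill: first packet needs 2·t_tx to clear all hops; remaining 176 packets each add one t_tx.
Total = (2+177-1)·t_tx + 2·t_prop = 178·126.481 + 2·0.032 = 22510 μs.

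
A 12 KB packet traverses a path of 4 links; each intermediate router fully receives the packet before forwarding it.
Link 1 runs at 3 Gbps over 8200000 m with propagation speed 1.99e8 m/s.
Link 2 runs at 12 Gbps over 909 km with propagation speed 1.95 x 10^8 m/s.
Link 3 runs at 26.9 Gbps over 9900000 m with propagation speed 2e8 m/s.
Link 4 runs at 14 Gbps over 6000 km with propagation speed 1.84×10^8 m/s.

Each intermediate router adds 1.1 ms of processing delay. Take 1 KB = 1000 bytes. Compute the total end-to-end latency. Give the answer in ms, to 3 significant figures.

131 ms

L = 96000 bits.
Transmission delays (L/R per hop): 0.032, 0.008, 0.00356877, 0.00685714 ms; sum = 0.0504259 ms.
Propagation delays (d/s per hop): 41.206, 4.66154, 49.5, 32.6087 ms; sum = 127.976 ms.
Processing at 3 router(s): 3 × 1.1 ms = 3.3 ms.
End-to-end = 131 ms.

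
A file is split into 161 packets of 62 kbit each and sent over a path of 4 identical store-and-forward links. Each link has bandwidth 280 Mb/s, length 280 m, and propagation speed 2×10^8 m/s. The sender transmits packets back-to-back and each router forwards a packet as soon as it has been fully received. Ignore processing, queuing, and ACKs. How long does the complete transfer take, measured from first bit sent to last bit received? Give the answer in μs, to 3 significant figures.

Per-hop transmission t_tx = L/R = 62000/280000000 = 221.429 μs.
Per-hop propagation t_prop = 280/200000000 = 1.4 μs.
Pipeline fill: first packet needs 4·t_tx to clear all hops; remaining 160 packets each add one t_tx.
Total = (4+161-1)·t_tx + 4·t_prop = 164·221.429 + 4·1.4 = 36300 μs.

36300 μs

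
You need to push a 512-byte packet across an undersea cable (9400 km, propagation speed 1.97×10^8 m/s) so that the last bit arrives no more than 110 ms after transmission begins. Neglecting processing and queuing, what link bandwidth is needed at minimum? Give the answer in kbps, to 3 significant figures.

65.8 kbps

L = 4096 bits.
Propagation delay = 9400000 / 197000000 = 47.7157 ms.
Transmission budget = 110 − 47.7157 = 62.2843 ms.
R ≥ L / t_tx = 4096 bits / 0.0622843 s = 65.8 kbps.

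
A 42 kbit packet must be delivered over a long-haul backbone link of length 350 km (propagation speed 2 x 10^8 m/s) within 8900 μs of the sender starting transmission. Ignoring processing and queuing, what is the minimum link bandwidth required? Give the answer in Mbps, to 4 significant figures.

5.874 Mbps

Propagation delay = 350000 / 200000000 = 1750 μs.
Transmission budget = 8900 − 1750 = 7150 μs.
R ≥ L / t_tx = 42000 bits / 0.00715 s = 5.874 Mbps.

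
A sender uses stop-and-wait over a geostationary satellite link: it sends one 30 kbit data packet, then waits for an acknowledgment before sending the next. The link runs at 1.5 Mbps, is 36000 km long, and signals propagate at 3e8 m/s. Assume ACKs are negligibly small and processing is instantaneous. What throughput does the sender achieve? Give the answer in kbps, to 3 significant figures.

115 kbps

t_tx = L/R = 30000/1500000 = 0.02 s.
t_prop = 36000000/300000000 = 0.12 s; RTT = 0.24 s.
Cycle = t_tx + RTT = 0.26 s.
Throughput = L / cycle = 30000 / 0.26 = 115 kbps.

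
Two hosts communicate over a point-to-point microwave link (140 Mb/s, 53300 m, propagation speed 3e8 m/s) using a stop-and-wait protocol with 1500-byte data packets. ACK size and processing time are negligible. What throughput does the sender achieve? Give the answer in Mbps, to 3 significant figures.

27.2 Mbps

t_tx = L/R = 12000/140000000 = 8.57143e-05 s.
t_prop = 53300/300000000 = 0.000177667 s; RTT = 0.000355333 s.
Cycle = t_tx + RTT = 0.000441048 s.
Throughput = L / cycle = 12000 / 0.000441048 = 27.2 Mbps.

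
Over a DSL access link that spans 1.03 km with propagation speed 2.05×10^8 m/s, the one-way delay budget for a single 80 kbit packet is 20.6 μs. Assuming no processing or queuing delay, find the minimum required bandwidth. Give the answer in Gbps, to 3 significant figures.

Propagation delay = 1030 / 2.05e+08 = 5.02439 μs.
Transmission budget = 20.6 − 5.02439 = 15.5756 μs.
R ≥ L / t_tx = 80000 bits / 1.55756e-05 s = 5.14 Gbps.

5.14 Gbps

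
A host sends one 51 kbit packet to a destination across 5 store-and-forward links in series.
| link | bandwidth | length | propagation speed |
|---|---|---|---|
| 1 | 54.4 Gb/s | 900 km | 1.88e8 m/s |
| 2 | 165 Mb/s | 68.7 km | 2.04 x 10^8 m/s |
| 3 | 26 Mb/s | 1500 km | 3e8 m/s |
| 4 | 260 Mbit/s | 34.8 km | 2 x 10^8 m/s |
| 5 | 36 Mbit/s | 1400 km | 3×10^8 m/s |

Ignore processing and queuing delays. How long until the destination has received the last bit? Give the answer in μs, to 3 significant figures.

18800 μs

L = 51000 bits.
Transmission delays (L/R per hop): 0.9375, 309.091, 1961.54, 196.154, 1416.67 μs; sum = 3884.39 μs.
Propagation delays (d/s per hop): 4787.23, 336.765, 5000, 174, 4666.67 μs; sum = 14964.7 μs.
End-to-end = 18800 μs.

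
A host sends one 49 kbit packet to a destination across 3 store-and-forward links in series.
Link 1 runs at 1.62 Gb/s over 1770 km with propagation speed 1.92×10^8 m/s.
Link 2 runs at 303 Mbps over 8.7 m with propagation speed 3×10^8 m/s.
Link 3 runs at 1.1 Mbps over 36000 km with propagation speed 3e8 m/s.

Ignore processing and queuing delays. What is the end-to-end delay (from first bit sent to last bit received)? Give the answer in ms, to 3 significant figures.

174 ms

L = 49000 bits.
Transmission delays (L/R per hop): 0.0302469, 0.161716, 44.5455 ms; sum = 44.7374 ms.
Propagation delays (d/s per hop): 9.21875, 2.9e-05, 120 ms; sum = 129.219 ms.
End-to-end = 174 ms.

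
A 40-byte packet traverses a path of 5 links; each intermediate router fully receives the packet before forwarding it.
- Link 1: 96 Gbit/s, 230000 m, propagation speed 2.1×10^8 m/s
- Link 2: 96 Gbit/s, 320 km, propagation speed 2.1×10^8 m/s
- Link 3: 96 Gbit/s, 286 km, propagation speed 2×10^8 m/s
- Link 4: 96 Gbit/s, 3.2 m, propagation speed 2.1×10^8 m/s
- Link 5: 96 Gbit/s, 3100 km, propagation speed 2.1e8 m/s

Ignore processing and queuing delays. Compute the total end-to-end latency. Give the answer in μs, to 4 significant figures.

18810 μs

L = 40 × 8 = 320 bits.
Transmission delay per hop = L/R = 320/96000000000 = 0.00333333 μs; 5 hops → 0.0166667 μs.
Propagation delays (d/s per hop): 1095.24, 1523.81, 1430, 0.0152381, 14761.9 μs; sum = 18811 μs.
End-to-end = 18810 μs.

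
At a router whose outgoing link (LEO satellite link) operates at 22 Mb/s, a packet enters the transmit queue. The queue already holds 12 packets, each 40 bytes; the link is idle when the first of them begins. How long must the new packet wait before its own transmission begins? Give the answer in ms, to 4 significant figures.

0.1745 ms

Each queued packet: L/R = 320/22000000 = 0.0145455 ms.
12 queued → 0.174545 ms.
Queuing delay = 0.1745 ms.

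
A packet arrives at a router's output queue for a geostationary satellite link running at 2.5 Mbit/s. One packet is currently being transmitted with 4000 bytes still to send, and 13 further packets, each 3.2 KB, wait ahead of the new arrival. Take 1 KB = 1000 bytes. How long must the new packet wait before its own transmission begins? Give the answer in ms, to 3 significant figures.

Each queued packet: L/R = 25600/2500000 = 10.24 ms.
13 queued → 133.12 ms.
Plus remaining 32000 bits of current packet: 12.8 ms.
Queuing delay = 146 ms.

146 ms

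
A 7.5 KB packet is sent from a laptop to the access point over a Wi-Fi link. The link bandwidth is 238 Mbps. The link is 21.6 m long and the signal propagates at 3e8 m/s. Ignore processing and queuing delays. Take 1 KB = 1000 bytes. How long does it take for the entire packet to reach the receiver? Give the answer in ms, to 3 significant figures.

0.252 ms

L = 60000 bits.
Transmission delay = L/R = 60000 / 238000000 = 0.252101 ms.
Propagation delay = d/s = 21.6 m / 300000000 m/s = 7.2e-05 ms.
Total = 0.252 ms.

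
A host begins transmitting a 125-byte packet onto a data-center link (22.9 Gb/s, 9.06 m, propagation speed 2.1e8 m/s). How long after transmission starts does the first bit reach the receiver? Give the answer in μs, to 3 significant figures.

0.0431 μs

First bit experiences only propagation delay: d/s = 9.06/210000000 = 0.0431 μs.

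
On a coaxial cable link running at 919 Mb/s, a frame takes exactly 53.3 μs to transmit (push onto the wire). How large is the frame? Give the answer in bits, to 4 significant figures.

48980 bits

L = R × t_tx = 919000000 b/s × 5.33e-05 s = 48982.7 bits.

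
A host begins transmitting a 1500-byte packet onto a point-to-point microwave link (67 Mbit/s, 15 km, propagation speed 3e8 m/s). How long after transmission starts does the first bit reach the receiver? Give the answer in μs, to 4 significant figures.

50.00 μs

First bit experiences only propagation delay: d/s = 15000/300000000 = 50.00 μs.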